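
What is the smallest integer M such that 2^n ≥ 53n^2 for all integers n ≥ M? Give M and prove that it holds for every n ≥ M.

M = 14

At n = 13: 8192 < 8957, so the inequality fails and M ≥ 14. We prove 2^n ≥ 53n^2 for all n ≥ 14.
Base case (n = 14): 2^n = 16384 and 53n^2 = 10388, so 16384 ≥ 10388.
Inductive step: assume the claim holds for n = i, so 2^i ≥ 53i^2.
Then 2^(i + 1) = 2·(2^i) ≥ 2·(53i^2).
Also, for i ≥ 14 we have 2·(53i^2) ≥ 53(i+1)^2, since 2 ≥ (1 + 1/i)^2 for all i ≥ 14.
Combining, 2^(i + 1) ≥ 53(i+1)^2.
By the principle of mathematical induction, the result holds for all n ≥ 14.
Hence the smallest such M is 14.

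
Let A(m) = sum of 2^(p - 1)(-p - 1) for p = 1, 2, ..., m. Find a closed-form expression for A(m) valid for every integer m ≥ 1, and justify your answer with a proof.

We claim A(m) = -2^m·m for all m ≥ 1.
For the base case m = 1: A(1) = -2, and the closed form gives -2. They agree.
Inductive step: assume the claim holds for m = p, so A(p) = -2^p·p.
Then A(p+1) = A(p) + (2^p(-p - 2)) = (-2^p·p) + (2^p(-p - 2)).
Simplifying, A(p+1) = 2^(p + 1)(-p - 1) = -2^(p+1)·(p+1),
which is the closed form with m = p+1.
This completes the induction.

A(m) = -2^m·m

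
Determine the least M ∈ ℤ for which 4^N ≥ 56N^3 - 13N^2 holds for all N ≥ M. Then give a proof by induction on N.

At N = 7: 16384 < 18571, so the inequality fails and M ≥ 8. We prove 4^N ≥ 56N^3 - 13N^2 for all N ≥ 8.
When N = 8: 4^N = 65536 and 56N^3 - 13N^2 = 27840, so 65536 ≥ 27840.
Inductive step: assume the claim holds for N = m, so 4^m ≥ 56m^3 - 13m^2.
Then 4^(m + 1) = 4·(4^m) ≥ 4·(56m^3 - 13m^2).
Also, for m ≥ 8 we have 4·(56m^3 - 13m^2) ≥ 56(m+1)^3 - 13(m+1)^2, since 4·(56m^3 - 13m^2) − (56(m+1)^3 - 13(m+1)^2) = 168m^3 - 207m^2 - 142m - 43, which is nonnegative for all m ≥ 8.
Combining, 4^(m + 1) ≥ 56(m+1)^3 - 13(m+1)^2.
By induction, the statement is established for all N ≥ 8.
Hence the smallest such M is 8.

M = 8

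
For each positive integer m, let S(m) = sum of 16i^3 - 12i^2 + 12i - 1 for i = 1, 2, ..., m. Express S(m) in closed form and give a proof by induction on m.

We claim S(m) = m(4m^3 + 4m^2 + 4m + 3) for all m ≥ 1.
For the base case m = 1: S(1) = 15, and the closed form gives 15. They agree.
Inductive step: assume the claim holds for m = i, so S(i) = i(4i^3 + 4i^2 + 4i + 3).
Then S(i+1) = S(i) + (16i^3 + 36i^2 + 36i + 15) = (i(4i^3 + 4i^2 + 4i + 3)) + (16i^3 + 36i^2 + 36i + 15).
Simplifying, S(i+1) = (i + 1)(4i^3 + 16i^2 + 24i + 15) = (i+1)(4(i+1)^3 + 4(i+1)^2 + 4(i+1) + 3),
which is the closed form with m = i+1.
By induction, the statement is established for all m ≥ 1.

S(m) = m(4m^3 + 4m^2 + 4m + 3)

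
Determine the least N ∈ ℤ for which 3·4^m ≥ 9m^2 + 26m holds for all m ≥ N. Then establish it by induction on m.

N = 3

At m = 2: 48 < 88, so the inequality fails and N ≥ 3. We prove 3·4^m ≥ 9m^2 + 26m for all m ≥ 3.
For the base case m = 3: 3·4^m = 192 and 9m^2 + 26m = 159, so 192 ≥ 159.
For the inductive step, assume it holds for an arbitrary i ≥ 3, so 3·4^i ≥ 9i^2 + 26i.
Then 3·4^(i + 1) = 4·(3·4^i) ≥ 4·(9i^2 + 26i).
Also, for i ≥ 3 we have 4·(9i^2 + 26i) ≥ 9(i+1)^2 + 26(i+1), since 4·(9i^2 + 26i) − (9(i+1)^2 + 26(i+1)) = 27i^2 + 60i - 35, which is nonnegative for all i ≥ 3.
Combining, 3·4^(i + 1) ≥ 9(i+1)^2 + 26(i+1).
By induction, the statement is established for all m ≥ 3.
Hence the smallest such N is 3.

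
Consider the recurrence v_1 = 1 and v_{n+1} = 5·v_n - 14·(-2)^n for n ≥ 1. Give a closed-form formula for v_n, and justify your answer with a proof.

v_n = -(-2)^(n + 1) + 5^n

Computing the first terms: v_1 = 1, v_2 = 33, v_3 = 109. This suggests v_n = -(-2)^(n + 1) + 5^n.
When n = 1: the formula gives 1 = 1 = v_1.
Suppose the result is true for n = j, so v_j = -(-2)^(j + 1) + 5^j.
Then v_{j+1} = 5·v_j - 14·(-2)^j = 5·(-(-2)^(j + 1) + 5^j) - 14·(-2)^j = -(-2)^(j + 2) + 5^(j + 1) = -(-2)^((j+1) + 1) + 5^(j+1),
which is the claimed formula at n = j+1.
By the principle of mathematical induction, the result holds for all n ≥ 1.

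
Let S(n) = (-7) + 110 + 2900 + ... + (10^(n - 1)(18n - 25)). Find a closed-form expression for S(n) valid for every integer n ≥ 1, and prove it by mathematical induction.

S(n) = 10^n(2n - 3) + 3

We claim S(n) = 10^n(2n - 3) + 3 for all n ≥ 1.
Base case (n = 1): S(1) = -7, and the closed form gives -7. They agree.
Inductive step: assume the claim holds for n = k, so S(k) = 10^k(2k - 3) + 3.
Then S(k+1) = S(k) + (10^k(18k - 7)) = (10^k(2k - 3) + 3) + (10^k(18k - 7)).
Simplifying, S(k+1) = 20·10^k·k - 10·10^k + 3 = 10^(k+1)(2(k+1) - 3) + 3,
which is the closed form with n = k+1.
Hence, by induction on n, the claim holds for every n ≥ 1.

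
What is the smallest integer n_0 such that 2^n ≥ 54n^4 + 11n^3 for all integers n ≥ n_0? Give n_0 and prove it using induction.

At n = 24: 16777216 < 18067968, so the inequality fails and n_0 ≥ 25. We prove 2^n ≥ 54n^4 + 11n^3 for all n ≥ 25.
Base step (n = 25): 2^n = 33554432 and 54n^4 + 11n^3 = 21265625, so 33554432 ≥ 21265625.
Inductive step: assume the claim holds for n = k, so 2^k ≥ 54k^4 + 11k^3.
Then 2^(k + 1) = 2·(2^k) ≥ 2·(54k^4 + 11k^3).
Also, for k ≥ 25 we have 2·(54k^4 + 11k^3) ≥ 54(k+1)^4 + 11(k+1)^3, since 2·(54k^4 + 11k^3) − (54(k+1)^4 + 11(k+1)^3) = 54k^4 - 205k^3 - 357k^2 - 249k - 65, which is nonnegative for all k ≥ 25.
Combining, 2^(k + 1) ≥ 54(k+1)^4 + 11(k+1)^3.
By induction, the statement is established for all n ≥ 25.
Hence the smallest such n_0 is 25.

n_0 = 25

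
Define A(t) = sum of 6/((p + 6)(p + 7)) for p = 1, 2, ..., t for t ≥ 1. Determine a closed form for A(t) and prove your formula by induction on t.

A(t) = 6t/(7(t + 7))

We claim A(t) = 6t/(7(t + 7)) for all t ≥ 1.
Base step (t = 1): A(1) = 3/28, and the closed form gives 3/28. They agree.
Suppose the result is true for t = p, so A(p) = 6p/(7(p + 7)).
Then A(p+1) = A(p) + (6/((p + 7)(p + 8))) = (6p/(7(p + 7))) + (6/((p + 7)(p + 8))).
Simplifying, A(p+1) = 6(p + 1)/(7(p + 8)) = 6(p+1)/(7((p+1) + 7)),
which is the closed form with t = p+1.
By the principle of mathematical induction, the result holds for all t ≥ 1.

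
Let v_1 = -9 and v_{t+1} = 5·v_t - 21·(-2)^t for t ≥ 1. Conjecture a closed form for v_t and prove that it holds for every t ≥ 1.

Computing the first terms: v_1 = -9, v_2 = -3, v_3 = -99. This suggests v_t = 3(-2)^t - 3·5^(t - 1).
Base step (t = 1): the formula gives -9 = -9 = v_1.
Suppose the result is true for t = i, so v_i = 3(-2)^i - 3·5^(i - 1).
Then v_{i+1} = 5·v_i - 21·(-2)^i = 5·(3(-2)^i - 3·5^(i - 1)) - 21·(-2)^i = 3(-2)^(i + 1) - 3·5^i = 3(-2)^(i+1) - 3·5^((i+1) - 1),
which is the claimed formula at t = i+1.
By induction, the statement is established for all t ≥ 1.

v_t = 3(-2)^t - 3·5^(t - 1)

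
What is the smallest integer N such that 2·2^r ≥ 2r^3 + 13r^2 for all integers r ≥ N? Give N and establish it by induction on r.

N = 12

At r = 11: 4096 < 4235, so the inequality fails and N ≥ 12. We prove 2·2^r ≥ 2r^3 + 13r^2 for all r ≥ 12.
When r = 12: 2·2^r = 8192 and 2r^3 + 13r^2 = 5328, so 8192 ≥ 5328.
For the inductive step, assume it holds for an arbitrary j ≥ 12, so 2·2^j ≥ 2j^3 + 13j^2.
Then 2·2^(j + 1) = 2·(2·2^j) ≥ 2·(2j^3 + 13j^2).
Also, for j ≥ 12 we have 2·(2j^3 + 13j^2) ≥ 2(j+1)^3 + 13(j+1)^2, since 2·(2j^3 + 13j^2) − (2(j+1)^3 + 13(j+1)^2) = 2j^3 + 7j^2 - 32j - 15, which is nonnegative for all j ≥ 12.
Combining, 2·2^(j + 1) ≥ 2(j+1)^3 + 13(j+1)^2.
Hence, by induction on r, the claim holds for every r ≥ 12.
Hence the smallest such N is 12.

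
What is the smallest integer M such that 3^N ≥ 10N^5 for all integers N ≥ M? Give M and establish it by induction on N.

M = 15

At N = 14: 4782969 < 5378240, so the inequality fails and M ≥ 15. We prove 3^N ≥ 10N^5 for all N ≥ 15.
Base case (N = 15): 3^N = 14348907 and 10N^5 = 7593750, so 14348907 ≥ 7593750.
Inductive step: suppose the statement holds for some p ≥ 15, so 3^p ≥ 10p^5.
Then 3^(p + 1) = 3·(3^p) ≥ 3·(10p^5).
Also, for p ≥ 15 we have 3·(10p^5) ≥ 10(p+1)^5, since 3 ≥ (1 + 1/p)^5 for all p ≥ 15.
Combining, 3^(p + 1) ≥ 10(p+1)^5.
By the principle of mathematical induction, the result holds for all N ≥ 15.
Hence the smallest such M is 15.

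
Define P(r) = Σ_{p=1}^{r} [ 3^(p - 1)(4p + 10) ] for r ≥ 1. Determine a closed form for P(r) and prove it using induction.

We claim P(r) = 2·3^r(r + 2) - 4 for all r ≥ 1.
Base case (r = 1): P(1) = 14, and the closed form gives 14. They agree.
Inductive step: suppose the statement holds for some p ≥ 1, so P(p) = 2·3^p(p + 2) - 4.
Then P(p+1) = P(p) + (3^p(4p + 14)) = (2·3^p(p + 2) - 4) + (3^p(4p + 14)).
Simplifying, P(p+1) = 6·3^p·p + 18·3^p - 4 = 2·3^(p+1)((p+1) + 2) - 4,
which is the closed form with r = p+1.
By the principle of mathematical induction, the result holds for all r ≥ 1.

P(r) = 2·3^r(r + 2) - 4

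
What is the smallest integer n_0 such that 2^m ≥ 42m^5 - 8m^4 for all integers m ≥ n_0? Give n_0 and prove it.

At m = 29: 536870912 < 855810010, so the inequality fails and n_0 ≥ 30. We prove 2^m ≥ 42m^5 - 8m^4 for all m ≥ 30.
When m = 30: 2^m = 1073741824 and 42m^5 - 8m^4 = 1014120000, so 1073741824 ≥ 1014120000.
Inductive step: assume the claim holds for m = p, so 2^p ≥ 42p^5 - 8p^4.
Then 2^(p + 1) = 2·(2^p) ≥ 2·(42p^5 - 8p^4).
Also, for p ≥ 30 we have 2·(42p^5 - 8p^4) ≥ 42(p+1)^5 - 8(p+1)^4, since 2·(42p^5 - 8p^4) − (42(p+1)^5 - 8(p+1)^4) = 42p^5 - 218p^4 - 388p^3 - 372p^2 - 178p - 34, which is nonnegative for all p ≥ 30.
Combining, 2^(p + 1) ≥ 42(p+1)^5 - 8(p+1)^4.
Hence, by induction on m, the claim holds for every m ≥ 30.
Hence the smallest such n_0 is 30.

n_0 = 30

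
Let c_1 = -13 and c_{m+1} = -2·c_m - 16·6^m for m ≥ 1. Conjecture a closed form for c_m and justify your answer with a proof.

Computing the first terms: c_1 = -13, c_2 = -70, c_3 = -436. This suggests c_m = -(-2)^(m - 1) - 2·6^m.
For the base case m = 1: the formula gives -13 = -13 = c_1.
Inductive step: assume the claim holds for m = i, so c_i = -(-2)^(i - 1) - 2·6^i.
Then c_{i+1} = -2·c_i - 16·6^i = -2·(-(-2)^(i - 1) - 2·6^i) - 16·6^i = -(-2)^i - 2·6^(i + 1) = -(-2)^((i+1) - 1) - 2·6^(i+1),
which is the claimed formula at m = i+1.
This completes the induction.

c_m = -(-2)^(m - 1) - 2·6^m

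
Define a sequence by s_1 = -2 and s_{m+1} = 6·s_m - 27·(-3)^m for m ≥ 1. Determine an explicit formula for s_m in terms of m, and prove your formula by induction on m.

Computing the first terms: s_1 = -2, s_2 = 69, s_3 = 171. This suggests s_m = -(-3)^(m + 1) + 7·6^(m - 1).
When m = 1: the formula gives -2 = -2 = s_1.
Suppose the result is true for m = i, so s_i = -(-3)^(i + 1) + 7·6^(i - 1).
Then s_{i+1} = 6·s_i - 27·(-3)^i = 6·(-(-3)^(i + 1) + 7·6^(i - 1)) - 27·(-3)^i = -(-3)^(i + 2) + 7·6^i = -(-3)^((i+1) + 1) + 7·6^((i+1) - 1),
which is the claimed formula at m = i+1.
This completes the induction.

s_m = -(-3)^(m + 1) + 7·6^(m - 1)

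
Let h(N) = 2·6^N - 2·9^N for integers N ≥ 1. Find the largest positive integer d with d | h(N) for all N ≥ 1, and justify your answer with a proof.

d = 6

Computing the first values: h(1) = -6 and h(2) = -90; gcd(-6, -90) = 6, so d ≤ 6.
We prove 6 | 2·6^N - 2·9^N for all N ≥ 1 by induction on N.
For the base case N = 1: h(1) = -6 = 6·(-1), so 6 | h(1).
For the inductive step, assume it holds for an arbitrary j ≥ 1, i.e. 6 | h(j). Then
h(j+1) − 9·h(j) = (2·6^(j+1) - 2·9^(j+1)) − 9·(2·6^j - 2·9^j) = (2)·6^j·(6 − 9) = (-6)·6^j. Since 6 | h(j) by the inductive hypothesis, 6 | 9·h(j); and 6 | -6 since -6 = 6·-1. Therefore 6 | h(j+1).
By the principle of mathematical induction, the result holds for all N ≥ 1.
Therefore the largest such d is 6.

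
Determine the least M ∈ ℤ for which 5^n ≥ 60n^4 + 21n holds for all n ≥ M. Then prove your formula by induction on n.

At n = 7: 78125 < 144207, so the inequality fails and M ≥ 8. We prove 5^n ≥ 60n^4 + 21n for all n ≥ 8.
When n = 8: 5^n = 390625 and 60n^4 + 21n = 245928, so 390625 ≥ 245928.
Suppose the result is true for n = r, so 5^r ≥ 60r^4 + 21r.
Then 5^(r + 1) = 5·(5^r) ≥ 5·(60r^4 + 21r).
Also, for r ≥ 8 we have 5·(60r^4 + 21r) ≥ 60(r+1)^4 + 21(r+1), since 5·(60r^4 + 21r) − (60(r+1)^4 + 21(r+1)) = 240r^4 - 240r^3 - 360r^2 - 156r - 81, which is nonnegative for all r ≥ 8.
Combining, 5^(r + 1) ≥ 60(r+1)^4 + 21(r+1).
This completes the induction.
Hence the smallest such M is 8.

M = 8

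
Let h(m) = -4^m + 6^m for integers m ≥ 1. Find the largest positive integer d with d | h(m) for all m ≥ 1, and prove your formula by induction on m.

d = 2

Computing the first values: h(1) = 2 and h(2) = 20; gcd(2, 20) = 2, so d ≤ 2.
We prove 2 | -4^m + 6^m for all m ≥ 1 by induction on m.
When m = 1: h(1) = 2 = 2·(1), so 2 | h(1).
Suppose the result is true for m = r, i.e. 2 | h(r). Then
6^{r+1} − 4^{r+1} = 6·6^r − 4·4^r = 6·(6^r − 4^r) + (2)·4^r. The first term is divisible by 2 by the inductive hypothesis, and the second term (2)·4^r is divisible by 2 since 2 | 2. Hence 2 | h(r+1).
By the principle of mathematical induction, the result holds for all m ≥ 1.
Therefore the largest such d is 2.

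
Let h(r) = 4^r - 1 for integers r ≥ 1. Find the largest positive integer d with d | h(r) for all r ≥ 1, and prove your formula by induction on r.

d = 3

Computing the first values: h(1) = 3 and h(2) = 15; gcd(3, 15) = 3, so d ≤ 3.
We prove 3 | 4^r - 1 for all r ≥ 1 by induction on r.
Base case (r = 1): h(1) = 3 = 3·(1), so 3 | h(1).
For the inductive step, assume it holds for an arbitrary m ≥ 1, i.e. 3 | h(m). Then
4^{m+1} − 1^{m+1} = 4·4^m − 1·1^m = 4·(4^m − 1^m) + (3)·1^m. The first term is divisible by 3 by the inductive hypothesis, and the second term (3)·1^m is divisible by 3 since 3 | 3. Hence 3 | h(m+1).
By the principle of mathematical induction, the result holds for all r ≥ 1.
Therefore the largest such d is 3.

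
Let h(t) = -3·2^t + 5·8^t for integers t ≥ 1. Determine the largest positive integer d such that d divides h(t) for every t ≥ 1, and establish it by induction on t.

Computing the first values: h(1) = 34 and h(2) = 308; gcd(34, 308) = 2, so d ≤ 2.
We prove 2 | -3·2^t + 5·8^t for all t ≥ 1 by induction on t.
For the base case t = 1: h(1) = 34 = 2·(17), so 2 | h(1).
Suppose the result is true for t = p, i.e. 2 | h(p). Then
h(p+1) − 8·h(p) = (-3·2^(p+1) + 5·8^(p+1)) − 8·(-3·2^p + 5·8^p) = (-3)·2^p·(2 − 8) = (18)·2^p. Since 2 | h(p) by the inductive hypothesis, 2 | 8·h(p); and 2 | 18 since 18 = 2·9. Therefore 2 | h(p+1).
This completes the induction.
Therefore the largest such d is 2.

d = 2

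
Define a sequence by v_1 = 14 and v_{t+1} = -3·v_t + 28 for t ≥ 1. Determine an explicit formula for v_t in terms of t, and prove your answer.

v_t = 7(-3)^(t - 1) + 7

Computing the first terms: v_1 = 14, v_2 = -14, v_3 = 70. This suggests v_t = 7(-3)^(t - 1) + 7.
When t = 1: the formula gives 14 = 14 = v_1.
Inductive step: assume the claim holds for t = m, so v_m = 7(-3)^(m - 1) + 7.
Then v_{m+1} = -3·v_m + 28 = -3·(7(-3)^(m - 1) + 7) + 28 = 7(-3)^m + 7 = 7(-3)^((m+1) - 1) + 7,
which is the claimed formula at t = m+1.
By the principle of mathematical induction, the result holds for all t ≥ 1.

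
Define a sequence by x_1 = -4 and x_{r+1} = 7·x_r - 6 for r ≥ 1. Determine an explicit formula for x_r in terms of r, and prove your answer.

x_r = -5·7^(r - 1) + 1

Computing the first terms: x_1 = -4, x_2 = -34, x_3 = -244. This suggests x_r = -5·7^(r - 1) + 1.
For the base case r = 1: the formula gives -4 = -4 = x_1.
For the inductive step, assume it holds for an arbitrary p ≥ 1, so x_p = -5·7^(p - 1) + 1.
Then x_{p+1} = 7·x_p - 6 = 7·(-5·7^(p - 1) + 1) - 6 = -5·7^p + 1 = -5·7^((p+1) - 1) + 1,
which is the claimed formula at r = p+1.
Hence, by induction on r, the claim holds for every r ≥ 1.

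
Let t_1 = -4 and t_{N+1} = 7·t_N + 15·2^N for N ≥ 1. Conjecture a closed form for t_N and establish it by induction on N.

t_N = -3·2^N + 2·7^(N - 1)

Computing the first terms: t_1 = -4, t_2 = 2, t_3 = 74. This suggests t_N = -3·2^N + 2·7^(N - 1).
Base step (N = 1): the formula gives -4 = -4 = t_1.
Inductive step: suppose the statement holds for some j ≥ 1, so t_j = -3·2^j + 2·7^(j - 1).
Then t_{j+1} = 7·t_j + 15·2^j = 7·(-3·2^j + 2·7^(j - 1)) + 15·2^j = -3·2^(j + 1) + 2·7^j = -3·2^(j+1) + 2·7^((j+1) - 1),
which is the claimed formula at N = j+1.
Hence, by induction on N, the claim holds for every N ≥ 1.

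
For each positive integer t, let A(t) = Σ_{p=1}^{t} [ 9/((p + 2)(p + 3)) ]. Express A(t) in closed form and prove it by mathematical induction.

A(t) = 3t/(t + 3)

We claim A(t) = 3t/(t + 3) for all t ≥ 1.
When t = 1: A(1) = 3/4, and the closed form gives 3/4. They agree.
Suppose the result is true for t = p, so A(p) = 3p/(p + 3).
Then A(p+1) = A(p) + (9/((p + 3)(p + 4))) = (3p/(p + 3)) + (9/((p + 3)(p + 4))).
Simplifying, A(p+1) = 3(p + 1)/(p + 4) = 3(p+1)/((p+1) + 3),
which is the closed form with t = p+1.
Hence, by induction on t, the claim holds for every t ≥ 1.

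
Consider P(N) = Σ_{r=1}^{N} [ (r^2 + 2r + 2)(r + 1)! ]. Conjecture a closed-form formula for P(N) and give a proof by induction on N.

We claim P(N) = (N + 1)(N + 2)! - 2 for all N ≥ 1.
Base step (N = 1): P(1) = 10, and the closed form gives 10. They agree.
Inductive step: suppose the statement holds for some r ≥ 1, so P(r) = (r + 1)(r + 2)! - 2.
Then P(r+1) = P(r) + ((r^2 + 4r + 5)(r + 2)!) = ((r + 1)(r + 2)! - 2) + ((r^2 + 4r + 5)(r + 2)!).
Simplifying, P(r+1) = ((r+1) + 1)((r+1) + 2)! - 2,
which is the closed form with N = r+1.
By induction, the statement is established for all N ≥ 1.

P(N) = (N + 1)(N + 2)! - 2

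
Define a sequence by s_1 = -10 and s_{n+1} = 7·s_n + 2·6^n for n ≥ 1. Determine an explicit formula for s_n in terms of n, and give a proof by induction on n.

s_n = -2·6^n + 2·7^(n - 1)

Computing the first terms: s_1 = -10, s_2 = -58, s_3 = -334. This suggests s_n = -2·6^n + 2·7^(n - 1).
Base step (n = 1): the formula gives -10 = -10 = s_1.
Inductive step: assume the claim holds for n = j, so s_j = -2·6^j + 2·7^(j - 1).
Then s_{j+1} = 7·s_j + 2·6^j = 7·(-2·6^j + 2·7^(j - 1)) + 2·6^j = -2·6^(j + 1) + 2·7^j = -2·6^(j+1) + 2·7^((j+1) - 1),
which is the claimed formula at n = j+1.
By induction, the statement is established for all n ≥ 1.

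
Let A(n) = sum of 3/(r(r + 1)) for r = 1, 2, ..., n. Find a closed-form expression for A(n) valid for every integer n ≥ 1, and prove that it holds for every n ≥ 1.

We claim A(n) = 3n/(n + 1) for all n ≥ 1.
For the base case n = 1: A(1) = 3/2, and the closed form gives 3/2. They agree.
Inductive step: assume the claim holds for n = r, so A(r) = 3r/(r + 1).
Then A(r+1) = A(r) + (3/((r + 1)(r + 2))) = (3r/(r + 1)) + (3/((r + 1)(r + 2))).
Simplifying, A(r+1) = 3(r + 1)/(r + 2) = 3(r+1)/((r+1) + 1),
which is the closed form with n = r+1.
This completes the induction.

A(n) = 3n/(n + 1)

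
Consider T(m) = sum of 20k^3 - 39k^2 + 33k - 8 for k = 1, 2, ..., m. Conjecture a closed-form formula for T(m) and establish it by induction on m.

We claim T(m) = m(5m^3 - 3m^2 + 2m + 2) for all m ≥ 1.
Base case (m = 1): T(1) = 6, and the closed form gives 6. They agree.
Inductive step: suppose the statement holds for some k ≥ 1, so T(k) = k(5k^3 - 3k^2 + 2k + 2).
Then T(k+1) = T(k) + (20k^3 + 21k^2 + 15k + 6) = (k(5k^3 - 3k^2 + 2k + 2)) + (20k^3 + 21k^2 + 15k + 6).
Simplifying, T(k+1) = (k + 1)(5k^3 + 12k^2 + 11k + 6) = (k+1)(5(k+1)^3 - 3(k+1)^2 + 2(k+1) + 2),
which is the closed form with m = k+1.
By induction, the statement is established for all m ≥ 1.

T(m) = m(5m^3 - 3m^2 + 2m + 2)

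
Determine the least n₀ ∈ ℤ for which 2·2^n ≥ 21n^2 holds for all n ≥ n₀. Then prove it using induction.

n₀ = 11

At n = 10: 2048 < 2100, so the inequality fails and n₀ ≥ 11. We prove 2·2^n ≥ 21n^2 for all n ≥ 11.
Base step (n = 11): 2·2^n = 4096 and 21n^2 = 2541, so 4096 ≥ 2541.
Inductive step: assume the claim holds for n = m, so 2·2^m ≥ 21m^2.
Then 2·2^(m + 1) = 2·(2·2^m) ≥ 2·(21m^2).
Also, for m ≥ 11 we have 2·(21m^2) ≥ 21(m+1)^2, since 2 ≥ (1 + 1/m)^2 for all m ≥ 11.
Combining, 2·2^(m + 1) ≥ 21(m+1)^2.
Hence, by induction on n, the claim holds for every n ≥ 11.
Hence the smallest such n₀ is 11.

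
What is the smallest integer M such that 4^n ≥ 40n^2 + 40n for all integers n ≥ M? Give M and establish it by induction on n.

M = 6

At n = 5: 1024 < 1200, so the inequality fails and M ≥ 6. We prove 4^n ≥ 40n^2 + 40n for all n ≥ 6.
Base step (n = 6): 4^n = 4096 and 40n^2 + 40n = 1680, so 4096 ≥ 1680.
Inductive step: suppose the statement holds for some m ≥ 6, so 4^m ≥ 40m^2 + 40m.
Then 4^(m + 1) = 4·(4^m) ≥ 4·(40m^2 + 40m).
Also, for m ≥ 6 we have 4·(40m^2 + 40m) ≥ 40(m+1)^2 + 40(m+1), since 4·(40m^2 + 40m) − (40(m+1)^2 + 40(m+1)) = 120m^2 + 40m - 80, which is nonnegative for all m ≥ 6.
Combining, 4^(m + 1) ≥ 40(m+1)^2 + 40(m+1).
Hence, by induction on n, the claim holds for every n ≥ 6.
Hence the smallest such M is 6.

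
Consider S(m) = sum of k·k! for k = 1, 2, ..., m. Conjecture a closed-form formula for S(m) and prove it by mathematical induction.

S(m) = (m + 1)m! - 1

We claim S(m) = (m + 1)m! - 1 for all m ≥ 1.
When m = 1: S(1) = 1, and the closed form gives 1. They agree.
Inductive step: suppose the statement holds for some k ≥ 1, so S(k) = (k + 1)k! - 1.
Then S(k+1) = S(k) + ((k + 1)(k + 1)!) = ((k + 1)k! - 1) + ((k + 1)(k + 1)!).
Simplifying, S(k+1) = ((k+1) + 1)(k+1)! - 1,
which is the closed form with m = k+1.
By the principle of mathematical induction, the result holds for all m ≥ 1.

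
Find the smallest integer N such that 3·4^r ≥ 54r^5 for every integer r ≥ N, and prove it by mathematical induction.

N = 11

At r = 10: 3145728 < 5400000, so the inequality fails and N ≥ 11. We prove 3·4^r ≥ 54r^5 for all r ≥ 11.
Base case (r = 11): 3·4^r = 12582912 and 54r^5 = 8696754, so 12582912 ≥ 8696754.
Inductive step: suppose the statement holds for some i ≥ 11, so 3·4^i ≥ 54i^5.
Then 3·4^(i + 1) = 4·(3·4^i) ≥ 4·(54i^5).
Also, for i ≥ 11 we have 4·(54i^5) ≥ 54(i+1)^5, since 4 ≥ (1 + 1/i)^5 for all i ≥ 11.
Combining, 3·4^(i + 1) ≥ 54(i+1)^5.
Hence, by induction on r, the claim holds for every r ≥ 11.
Hence the smallest such N is 11.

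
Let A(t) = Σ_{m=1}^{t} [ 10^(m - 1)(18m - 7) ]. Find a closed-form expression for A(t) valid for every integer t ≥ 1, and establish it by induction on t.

A(t) = 10^t(2t - 1) + 1

We claim A(t) = 10^t(2t - 1) + 1 for all t ≥ 1.
When t = 1: A(1) = 11, and the closed form gives 11. They agree.
Inductive step: suppose the statement holds for some m ≥ 1, so A(m) = 10^m(2m - 1) + 1.
Then A(m+1) = A(m) + (10^m(18m + 11)) = (10^m(2m - 1) + 1) + (10^m(18m + 11)).
Simplifying, A(m+1) = 20·10^m·m + 10·10^m + 1 = 10^(m+1)(2(m+1) - 1) + 1,
which is the closed form with t = m+1.
By induction, the statement is established for all t ≥ 1.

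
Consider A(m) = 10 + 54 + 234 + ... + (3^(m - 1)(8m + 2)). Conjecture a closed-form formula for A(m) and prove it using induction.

A(m) = 3^m(4m - 1) + 1

We claim A(m) = 3^m(4m - 1) + 1 for all m ≥ 1.
For the base case m = 1: A(1) = 10, and the closed form gives 10. They agree.
Suppose the result is true for m = r, so A(r) = 3^r(4r - 1) + 1.
Then A(r+1) = A(r) + (3^r(8r + 10)) = (3^r(4r - 1) + 1) + (3^r(8r + 10)).
Simplifying, A(r+1) = 12·3^r·r + 9·3^r + 1 = 3^(r+1)(4(r+1) - 1) + 1,
which is the closed form with m = r+1.
Hence, by induction on m, the claim holds for every m ≥ 1.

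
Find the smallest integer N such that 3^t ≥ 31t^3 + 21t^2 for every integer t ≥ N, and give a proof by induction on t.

N = 10

At t = 9: 19683 < 24300, so the inequality fails and N ≥ 10. We prove 3^t ≥ 31t^3 + 21t^2 for all t ≥ 10.
For the base case t = 10: 3^t = 59049 and 31t^3 + 21t^2 = 33100, so 59049 ≥ 33100.
Inductive step: suppose the statement holds for some r ≥ 10, so 3^r ≥ 31r^3 + 21r^2.
Then 3^(r + 1) = 3·(3^r) ≥ 3·(31r^3 + 21r^2).
Also, for r ≥ 10 we have 3·(31r^3 + 21r^2) ≥ 31(r+1)^3 + 21(r+1)^2, since 3·(31r^3 + 21r^2) − (31(r+1)^3 + 21(r+1)^2) = 62r^3 - 51r^2 - 135r - 52, which is nonnegative for all r ≥ 10.
Combining, 3^(r + 1) ≥ 31(r+1)^3 + 21(r+1)^2.
Hence, by induction on t, the claim holds for every t ≥ 10.
Hence the smallest such N is 10.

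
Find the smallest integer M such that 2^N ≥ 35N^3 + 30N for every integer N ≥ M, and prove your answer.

M = 18

At N = 17: 131072 < 172465, so the inequality fails and M ≥ 18. We prove 2^N ≥ 35N^3 + 30N for all N ≥ 18.
Base case (N = 18): 2^N = 262144 and 35N^3 + 30N = 204660, so 262144 ≥ 204660.
Inductive step: suppose the statement holds for some r ≥ 18, so 2^r ≥ 35r^3 + 30r.
Then 2^(r + 1) = 2·(2^r) ≥ 2·(35r^3 + 30r).
Also, for r ≥ 18 we have 2·(35r^3 + 30r) ≥ 35(r+1)^3 + 30(r+1), since 2·(35r^3 + 30r) − (35(r+1)^3 + 30(r+1)) = 35r^3 - 105r^2 - 75r - 65, which is nonnegative for all r ≥ 18.
Combining, 2^(r + 1) ≥ 35(r+1)^3 + 30(r+1).
By the principle of mathematical induction, the result holds for all N ≥ 18.
Hence the smallest such M is 18.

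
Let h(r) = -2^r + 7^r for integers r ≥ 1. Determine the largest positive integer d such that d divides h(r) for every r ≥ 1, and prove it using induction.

d = 5

Computing the first values: h(1) = 5 and h(2) = 45; gcd(5, 45) = 5, so d ≤ 5.
We prove 5 | -2^r + 7^r for all r ≥ 1 by induction on r.
Base case (r = 1): h(1) = 5 = 5·(1), so 5 | h(1).
Suppose the result is true for r = p, i.e. 5 | h(p). Then
7^{p+1} − 2^{p+1} = 7·7^p − 2·2^p = 7·(7^p − 2^p) + (5)·2^p. The first term is divisible by 5 by the inductive hypothesis, and the second term (5)·2^p is divisible by 5 since 5 | 5. Hence 5 | h(p+1).
This completes the induction.
Therefore the largest such d is 5.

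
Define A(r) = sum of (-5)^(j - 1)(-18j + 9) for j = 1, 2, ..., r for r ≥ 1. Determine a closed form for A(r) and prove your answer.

A(r) = (-5)^r(3r - 1) + 1

We claim A(r) = (-5)^r(3r - 1) + 1 for all r ≥ 1.
Base case (r = 1): A(1) = -9, and the closed form gives -9. They agree.
Suppose the result is true for r = j, so A(j) = (-5)^j(3j - 1) + 1.
Then A(j+1) = A(j) + ((-5)^j(-18j - 9)) = ((-5)^j(3j - 1) + 1) + ((-5)^j(-18j - 9)).
Simplifying, A(j+1) = -15(-5)^j·j - 10(-5)^j + 1 = (-5)^(j+1)(3(j+1) - 1) + 1,
which is the closed form with r = j+1.
By the principle of mathematical induction, the result holds for all r ≥ 1.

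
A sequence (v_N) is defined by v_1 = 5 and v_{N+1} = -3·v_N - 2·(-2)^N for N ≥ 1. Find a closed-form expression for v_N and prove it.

Computing the first terms: v_1 = 5, v_2 = -11, v_3 = 25. This suggests v_N = (-2)^(N + 1) + (-3)^(N - 1).
When N = 1: the formula gives 5 = 5 = v_1.
Inductive step: suppose the statement holds for some k ≥ 1, so v_k = (-2)^(k + 1) + (-3)^(k - 1).
Then v_{k+1} = -3·v_k - 2·(-2)^k = -3·((-2)^(k + 1) + (-3)^(k - 1)) - 2·(-2)^k = (-2)^(k + 2) + (-3)^k = (-2)^((k+1) + 1) + (-3)^((k+1) - 1),
which is the claimed formula at N = k+1.
By induction, the statement is established for all N ≥ 1.

v_N = (-2)^(N + 1) + (-3)^(N - 1)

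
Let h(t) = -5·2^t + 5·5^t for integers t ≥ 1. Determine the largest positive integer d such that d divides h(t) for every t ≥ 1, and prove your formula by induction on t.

Computing the first values: h(1) = 15 and h(2) = 105; gcd(15, 105) = 15, so d ≤ 15.
We prove 15 | -5·2^t + 5·5^t for all t ≥ 1 by induction on t.
Base case (t = 1): h(1) = 15 = 15·(1), so 15 | h(1).
Inductive step: assume the claim holds for t = i, i.e. 15 | h(i). Then
h(i+1) − 5·h(i) = (-5·2^(i+1) + 5·5^(i+1)) − 5·(-5·2^i + 5·5^i) = (-5)·2^i·(2 − 5) = (15)·2^i. Since 15 | h(i) by the inductive hypothesis, 15 | 5·h(i); and 15 | 15 since 15 = 15·1. Therefore 15 | h(i+1).
This completes the induction.
Therefore the largest such d is 15.

d = 15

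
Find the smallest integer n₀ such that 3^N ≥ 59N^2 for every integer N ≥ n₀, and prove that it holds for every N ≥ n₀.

n₀ = 8

At N = 7: 2187 < 2891, so the inequality fails and n₀ ≥ 8. We prove 3^N ≥ 59N^2 for all N ≥ 8.
For the base case N = 8: 3^N = 6561 and 59N^2 = 3776, so 6561 ≥ 3776.
Suppose the result is true for N = j, so 3^j ≥ 59j^2.
Then 3^(j + 1) = 3·(3^j) ≥ 3·(59j^2).
Also, for j ≥ 8 we have 3·(59j^2) ≥ 59(j+1)^2, since 3 ≥ (1 + 1/j)^2 for all j ≥ 8.
Combining, 3^(j + 1) ≥ 59(j+1)^2.
This completes the induction.
Hence the smallest such n₀ is 8.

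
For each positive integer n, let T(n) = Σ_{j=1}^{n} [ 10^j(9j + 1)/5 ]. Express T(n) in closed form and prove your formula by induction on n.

T(n) = 2·10^n·n

We claim T(n) = 2·10^n·n for all n ≥ 1.
When n = 1: T(1) = 20, and the closed form gives 20. They agree.
For the inductive step, assume it holds for an arbitrary j ≥ 1, so T(j) = 2·10^j·j.
Then T(j+1) = T(j) + (10^j(18j + 20)) = (2·10^j·j) + (10^j(18j + 20)).
Simplifying, T(j+1) = 20·10^j(j + 1) = 2·10^(j+1)·(j+1),
which is the closed form with n = j+1.
By the principle of mathematical induction, the result holds for all n ≥ 1.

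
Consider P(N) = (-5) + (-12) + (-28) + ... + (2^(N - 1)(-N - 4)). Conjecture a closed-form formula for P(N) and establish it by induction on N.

We claim P(N) = -2^N(N + 3) + 3 for all N ≥ 1.
Base step (N = 1): P(1) = -5, and the closed form gives -5. They agree.
Suppose the result is true for N = j, so P(j) = -2^j(j + 3) + 3.
Then P(j+1) = P(j) + (2^j(-j - 5)) = (-2^j(j + 3) + 3) + (2^j(-j - 5)).
Simplifying, P(j+1) = -2^(j + 1)j - 2^(j + 3) + 3 = -2^(j+1)((j+1) + 3) + 3,
which is the closed form with N = j+1.
By induction, the statement is established for all N ≥ 1.

P(N) = -2^N(N + 3) + 3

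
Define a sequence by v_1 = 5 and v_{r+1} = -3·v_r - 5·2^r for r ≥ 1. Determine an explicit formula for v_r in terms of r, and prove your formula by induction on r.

v_r = 7(-3)^(r - 1) - 2^r

Computing the first terms: v_1 = 5, v_2 = -25, v_3 = 55. This suggests v_r = 7(-3)^(r - 1) - 2^r.
For the base case r = 1: the formula gives 5 = 5 = v_1.
Suppose the result is true for r = i, so v_i = 7(-3)^(i - 1) - 2^i.
Then v_{i+1} = -3·v_i - 5·2^i = -3·(7(-3)^(i - 1) - 2^i) - 5·2^i = 7(-3)^i - 2^(i + 1) = 7(-3)^((i+1) - 1) - 2^(i+1),
which is the claimed formula at r = i+1.
By induction, the statement is established for all r ≥ 1.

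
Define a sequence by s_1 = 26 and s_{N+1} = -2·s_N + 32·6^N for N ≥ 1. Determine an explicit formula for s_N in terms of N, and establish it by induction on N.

s_N = -(-2)^N + 4·6^N

Computing the first terms: s_1 = 26, s_2 = 140, s_3 = 872. This suggests s_N = -(-2)^N + 4·6^N.
Base step (N = 1): the formula gives 26 = 26 = s_1.
Inductive step: assume the claim holds for N = k, so s_k = -(-2)^k + 4·6^k.
Then s_{k+1} = -2·s_k + 32·6^k = -2·(-(-2)^k + 4·6^k) + 32·6^k = -(-2)^(k + 1) + 4·6^(k + 1),
which is the claimed formula at N = k+1.
This completes the induction.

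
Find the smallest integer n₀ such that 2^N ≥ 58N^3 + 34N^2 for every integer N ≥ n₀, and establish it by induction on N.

At N = 18: 262144 < 349272, so the inequality fails and n₀ ≥ 19. We prove 2^N ≥ 58N^3 + 34N^2 for all N ≥ 19.
Base step (N = 19): 2^N = 524288 and 58N^3 + 34N^2 = 410096, so 524288 ≥ 410096.
Suppose the result is true for N = m, so 2^m ≥ 58m^3 + 34m^2.
Then 2^(m + 1) = 2·(2^m) ≥ 2·(58m^3 + 34m^2).
Also, for m ≥ 19 we have 2·(58m^3 + 34m^2) ≥ 58(m+1)^3 + 34(m+1)^2, since 2·(58m^3 + 34m^2) − (58(m+1)^3 + 34(m+1)^2) = 58m^3 - 140m^2 - 242m - 92, which is nonnegative for all m ≥ 19.
Combining, 2^(m + 1) ≥ 58(m+1)^3 + 34(m+1)^2.
Hence, by induction on N, the claim holds for every N ≥ 19.
Hence the smallest such n₀ is 19.

n₀ = 19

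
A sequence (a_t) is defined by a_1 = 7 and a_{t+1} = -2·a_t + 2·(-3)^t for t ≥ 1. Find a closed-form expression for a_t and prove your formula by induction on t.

a_t = (-2)^(t - 1) - 2(-3)^t

Computing the first terms: a_1 = 7, a_2 = -20, a_3 = 58. This suggests a_t = (-2)^(t - 1) - 2(-3)^t.
Base step (t = 1): the formula gives 7 = 7 = a_1.
Suppose the result is true for t = p, so a_p = (-2)^(p - 1) - 2(-3)^p.
Then a_{p+1} = -2·a_p + 2·(-3)^p = -2·((-2)^(p - 1) - 2(-3)^p) + 2·(-3)^p = (-2)^p - 2(-3)^(p + 1) = (-2)^((p+1) - 1) - 2(-3)^(p+1),
which is the claimed formula at t = p+1.
By induction, the statement is established for all t ≥ 1.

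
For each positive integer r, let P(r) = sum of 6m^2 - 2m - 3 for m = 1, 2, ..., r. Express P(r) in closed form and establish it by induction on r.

We claim P(r) = r(2r^2 + 2r - 3) for all r ≥ 1.
Base step (r = 1): P(1) = 1, and the closed form gives 1. They agree.
For the inductive step, assume it holds for an arbitrary m ≥ 1, so P(m) = m(2m^2 + 2m - 3).
Then P(m+1) = P(m) + (6m^2 + 10m + 1) = (m(2m^2 + 2m - 3)) + (6m^2 + 10m + 1).
Simplifying, P(m+1) = (m + 1)(2m^2 + 6m + 1) = (m+1)(2(m+1)^2 + 2(m+1) - 3),
which is the closed form with r = m+1.
By induction, the statement is established for all r ≥ 1.

P(r) = r(2r^2 + 2r - 3)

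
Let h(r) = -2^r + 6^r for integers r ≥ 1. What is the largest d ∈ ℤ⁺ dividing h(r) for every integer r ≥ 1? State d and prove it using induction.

d = 4

Computing the first values: h(1) = 4 and h(2) = 32; gcd(4, 32) = 4, so d ≤ 4.
We prove 4 | -2^r + 6^r for all r ≥ 1 by induction on r.
When r = 1: h(1) = 4 = 4·(1), so 4 | h(1).
Inductive step: suppose the statement holds for some m ≥ 1, i.e. 4 | h(m). Then
6^{m+1} − 2^{m+1} = 6·6^m − 2·2^m = 6·(6^m − 2^m) + (4)·2^m. The first term is divisible by 4 by the inductive hypothesis, and the second term (4)·2^m is divisible by 4 since 4 | 4. Hence 4 | h(m+1).
By the principle of mathematical induction, the result holds for all r ≥ 1.
Therefore the largest such d is 4.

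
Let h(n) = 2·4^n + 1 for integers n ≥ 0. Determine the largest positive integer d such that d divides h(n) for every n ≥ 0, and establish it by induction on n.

Computing the first values: h(0) = 3 and h(1) = 9; gcd(3, 9) = 3, so d ≤ 3.
We prove 3 | 2·4^n + 1 for all n ≥ 0 by induction on n.
For the base case n = 0: h(0) = 3 = 3·(1), so 3 | h(0).
Inductive step: suppose the statement holds for some p ≥ 0, i.e. 3 | h(p). Then
h(p+1) = 2·4^(p+1) + 1 = 4·(2·4^p + 1) - 3 = 4·h(p) - 3. The first term is divisible by 3 by the inductive hypothesis, and -3 is divisible by 3. Hence 3 | h(p+1).
Hence, by induction on n, the claim holds for every n ≥ 0.
Therefore the largest such d is 3.

d = 3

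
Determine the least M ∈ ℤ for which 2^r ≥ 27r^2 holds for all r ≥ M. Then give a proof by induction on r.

M = 12

At r = 11: 2048 < 3267, so the inequality fails and M ≥ 12. We prove 2^r ≥ 27r^2 for all r ≥ 12.
For the base case r = 12: 2^r = 4096 and 27r^2 = 3888, so 4096 ≥ 3888.
Suppose the result is true for r = k, so 2^k ≥ 27k^2.
Then 2^(k + 1) = 2·(2^k) ≥ 2·(27k^2).
Also, for k ≥ 12 we have 2·(27k^2) ≥ 27(k+1)^2, since 2 ≥ (1 + 1/k)^2 for all k ≥ 12.
Combining, 2^(k + 1) ≥ 27(k+1)^2.
This completes the induction.
Hence the smallest such M is 12.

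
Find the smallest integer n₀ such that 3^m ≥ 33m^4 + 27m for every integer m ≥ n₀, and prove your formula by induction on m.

At m = 12: 531441 < 684612, so the inequality fails and n₀ ≥ 13. We prove 3^m ≥ 33m^4 + 27m for all m ≥ 13.
For the base case m = 13: 3^m = 1594323 and 33m^4 + 27m = 942864, so 1594323 ≥ 942864.
Inductive step: suppose the statement holds for some p ≥ 13, so 3^p ≥ 33p^4 + 27p.
Then 3^(p + 1) = 3·(3^p) ≥ 3·(33p^4 + 27p).
Also, for p ≥ 13 we have 3·(33p^4 + 27p) ≥ 33(p+1)^4 + 27(p+1), since 3·(33p^4 + 27p) − (33(p+1)^4 + 27(p+1)) = 66p^4 - 132p^3 - 198p^2 - 78p - 60, which is nonnegative for all p ≥ 13.
Combining, 3^(p + 1) ≥ 33(p+1)^4 + 27(p+1).
Hence, by induction on m, the claim holds for every m ≥ 13.
Hence the smallest such n₀ is 13.

n₀ = 13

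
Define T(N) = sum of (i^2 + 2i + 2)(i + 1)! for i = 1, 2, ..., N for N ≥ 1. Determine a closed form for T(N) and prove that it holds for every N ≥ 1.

T(N) = (N + 1)(N + 2)! - 2

We claim T(N) = (N + 1)(N + 2)! - 2 for all N ≥ 1.
Base step (N = 1): T(1) = 10, and the closed form gives 10. They agree.
Suppose the result is true for N = i, so T(i) = (i + 1)(i + 2)! - 2.
Then T(i+1) = T(i) + ((i^2 + 4i + 5)(i + 2)!) = ((i + 1)(i + 2)! - 2) + ((i^2 + 4i + 5)(i + 2)!).
Simplifying, T(i+1) = ((i+1) + 1)((i+1) + 2)! - 2,
which is the closed form with N = i+1.
This completes the induction.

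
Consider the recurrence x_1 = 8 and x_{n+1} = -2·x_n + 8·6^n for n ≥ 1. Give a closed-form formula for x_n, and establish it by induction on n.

x_n = -(-2)^n + 6^n

Computing the first terms: x_1 = 8, x_2 = 32, x_3 = 224. This suggests x_n = -(-2)^n + 6^n.
When n = 1: the formula gives 8 = 8 = x_1.
Suppose the result is true for n = p, so x_p = -(-2)^p + 6^p.
Then x_{p+1} = -2·x_p + 8·6^p = -2·(-(-2)^p + 6^p) + 8·6^p = -(-2)^(p + 1) + 6^(p + 1),
which is the claimed formula at n = p+1.
By induction, the statement is established for all n ≥ 1.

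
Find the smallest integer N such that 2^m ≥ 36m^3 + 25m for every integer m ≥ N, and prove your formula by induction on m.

N = 18

At m = 17: 131072 < 177293, so the inequality fails and N ≥ 18. We prove 2^m ≥ 36m^3 + 25m for all m ≥ 18.
When m = 18: 2^m = 262144 and 36m^3 + 25m = 210402, so 262144 ≥ 210402.
Inductive step: suppose the statement holds for some k ≥ 18, so 2^k ≥ 36k^3 + 25k.
Then 2^(k + 1) = 2·(2^k) ≥ 2·(36k^3 + 25k).
Also, for k ≥ 18 we have 2·(36k^3 + 25k) ≥ 36(k+1)^3 + 25(k+1), since 2·(36k^3 + 25k) − (36(k+1)^3 + 25(k+1)) = 36k^3 - 108k^2 - 83k - 61, which is nonnegative for all k ≥ 18.
Combining, 2^(k + 1) ≥ 36(k+1)^3 + 25(k+1).
Hence, by induction on m, the claim holds for every m ≥ 18.
Hence the smallest such N is 18.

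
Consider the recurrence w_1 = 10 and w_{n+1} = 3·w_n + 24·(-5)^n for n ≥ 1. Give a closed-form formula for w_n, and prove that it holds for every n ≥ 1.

w_n = -3(-5)^n - 5·3^(n - 1)

Computing the first terms: w_1 = 10, w_2 = -90, w_3 = 330. This suggests w_n = -3(-5)^n - 5·3^(n - 1).
When n = 1: the formula gives 10 = 10 = w_1.
Suppose the result is true for n = j, so w_j = -3(-5)^j - 5·3^(j - 1).
Then w_{j+1} = 3·w_j + 24·(-5)^j = 3·(-3(-5)^j - 5·3^(j - 1)) + 24·(-5)^j = -3(-5)^(j + 1) - 5·3^j = -3(-5)^(j+1) - 5·3^((j+1) - 1),
which is the claimed formula at n = j+1.
By the principle of mathematical induction, the result holds for all n ≥ 1.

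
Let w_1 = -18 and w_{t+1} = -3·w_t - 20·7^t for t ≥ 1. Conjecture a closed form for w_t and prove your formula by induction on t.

w_t = -4(-3)^(t - 1) - 2·7^t

Computing the first terms: w_1 = -18, w_2 = -86, w_3 = -722. This suggests w_t = -4(-3)^(t - 1) - 2·7^t.
Base case (t = 1): the formula gives -18 = -18 = w_1.
Inductive step: suppose the statement holds for some p ≥ 1, so w_p = -4(-3)^(p - 1) - 2·7^p.
Then w_{p+1} = -3·w_p - 20·7^p = -3·(-4(-3)^(p - 1) - 2·7^p) - 20·7^p = -4(-3)^p - 2·7^(p + 1) = -4(-3)^((p+1) - 1) - 2·7^(p+1),
which is the claimed formula at t = p+1.
Hence, by induction on t, the claim holds for every t ≥ 1.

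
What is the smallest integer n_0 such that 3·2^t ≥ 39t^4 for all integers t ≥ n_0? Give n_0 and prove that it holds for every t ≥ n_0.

n_0 = 22

At t = 21: 6291456 < 7584759, so the inequality fails and n_0 ≥ 22. We prove 3·2^t ≥ 39t^4 for all t ≥ 22.
For the base case t = 22: 3·2^t = 12582912 and 39t^4 = 9135984, so 12582912 ≥ 9135984.
Suppose the result is true for t = p, so 3·2^p ≥ 39p^4.
Then 3·2^(p + 1) = 2·(3·2^p) ≥ 2·(39p^4).
Also, for p ≥ 22 we have 2·(39p^4) ≥ 39(p+1)^4, since 2 ≥ (1 + 1/p)^4 for all p ≥ 22.
Combining, 3·2^(p + 1) ≥ 39(p+1)^4.
This completes the induction.
Hence the smallest such n_0 is 22.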